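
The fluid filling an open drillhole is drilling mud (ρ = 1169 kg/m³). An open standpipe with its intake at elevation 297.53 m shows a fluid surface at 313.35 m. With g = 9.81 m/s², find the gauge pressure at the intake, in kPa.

P ≈ 181 kPa

Pressure head ψ = h − z = 313.35 − 297.53 = 15.82 m.
P = ρgψ = 1169 × 9.81 × 15.82 = 181422 Pa ≈ 181 kPa.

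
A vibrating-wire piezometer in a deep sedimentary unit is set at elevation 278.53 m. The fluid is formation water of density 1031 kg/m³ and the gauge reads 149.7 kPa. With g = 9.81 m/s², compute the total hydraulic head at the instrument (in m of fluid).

h ≈ 293.33 m

ψ = P/(ρg) = 149.7×1000 / (1031 × 9.81) = 14.80 m.
h = z + ψ = 278.53 + 14.80 = 293.33 m.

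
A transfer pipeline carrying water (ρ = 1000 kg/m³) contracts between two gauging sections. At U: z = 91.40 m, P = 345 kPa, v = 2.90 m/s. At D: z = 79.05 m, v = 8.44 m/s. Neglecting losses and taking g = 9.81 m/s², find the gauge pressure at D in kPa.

P₂ ≈ 435 kPa

Pressure head at U: ψ₁ = P₁/(ρg) = 345×1000 / (1000 × 9.81) = 35.17 m.
Velocity heads: v₁²/2g = 2.90²/19.62 = 0.429 m; v₂²/2g = 8.44²/19.62 = 3.631 m.
Total head H = z₁ + ψ₁ + v₁²/2g = 91.40 + 35.17 + 0.429 = 127.00 m.
ψ₂ = H − z₂ − v₂²/2g = 127.00 − 79.05 − 3.631 = 44.32 m.
P₂ = ρgψ₂ = 1000 × 9.81 × 44.32 ≈ 435 kPa.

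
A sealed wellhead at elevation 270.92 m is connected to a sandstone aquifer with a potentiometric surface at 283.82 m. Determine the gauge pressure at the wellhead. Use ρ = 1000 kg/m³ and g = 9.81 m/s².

P ≈ 127 kPa

Head above the cap: Δh = 283.82 − 270.92 = 12.90 m.
P = ρgΔh = 1000 × 9.81 × 12.90 = 126549 Pa ≈ 127 kPa.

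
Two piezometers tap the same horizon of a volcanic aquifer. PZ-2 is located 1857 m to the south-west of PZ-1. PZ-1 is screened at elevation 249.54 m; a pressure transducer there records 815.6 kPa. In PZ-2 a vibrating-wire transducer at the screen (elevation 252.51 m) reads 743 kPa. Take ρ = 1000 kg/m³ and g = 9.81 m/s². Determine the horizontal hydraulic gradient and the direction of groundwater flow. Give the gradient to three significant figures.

i ≈ 0.00239; groundwater flows toward the south-west

Pressure head at PZ-1: ψ = P/(ρg) = 815.6×1000 / (1000 × 9.81) = 83.14 m.
Total head at PZ-1: h = z + ψ = 249.54 + 83.14 = 332.68 m.
Pressure head at PZ-2: ψ = P/(ρg) = 743×1000 / (1000 × 9.81) = 75.74 m.
Total head at PZ-2: h = z + ψ = 252.51 + 75.74 = 328.25 m.
Head difference: h(PZ-1) − h(PZ-2) = 332.68 − 328.25 = 4.43 m.
Hydraulic gradient: i = |Δh| / L = 4.43 / 1857 = 0.00239.
Flow is from higher to lower head: from PZ-1 toward PZ-2, i.e. toward the south-west.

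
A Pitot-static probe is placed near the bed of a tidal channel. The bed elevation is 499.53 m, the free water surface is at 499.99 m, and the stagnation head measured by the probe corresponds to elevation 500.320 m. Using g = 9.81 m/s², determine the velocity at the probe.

Near the bed, under hydrostatic conditions, the piezometric head (z + ψ) equals the free-surface elevation, 499.99 m.
Velocity head = total − piezometric = 500.320 − 499.99 = 0.330 m.
v = √(2g·h_v) = √(2 × 9.81 × 0.330) = 2.54 m/s.

v ≈ 2.54 m/s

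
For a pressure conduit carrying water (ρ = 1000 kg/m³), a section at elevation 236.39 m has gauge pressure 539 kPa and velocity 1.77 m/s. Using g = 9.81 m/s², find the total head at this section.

Pressure head ψ = P/(ρg) = 539×1000 / (1000 × 9.81) = 54.94 m.
Velocity head = v²/(2g) = 1.77² / (2 × 9.81) = 0.160 m.
h = z + ψ + v²/(2g) = 236.39 + 54.94 + 0.160 = 291.49 m.

h ≈ 291.49 m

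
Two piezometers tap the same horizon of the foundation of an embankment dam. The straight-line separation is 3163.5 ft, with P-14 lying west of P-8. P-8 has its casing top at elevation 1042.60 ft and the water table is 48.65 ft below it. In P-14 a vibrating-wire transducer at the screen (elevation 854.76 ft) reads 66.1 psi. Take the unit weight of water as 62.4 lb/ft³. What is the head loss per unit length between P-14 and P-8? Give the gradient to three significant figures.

i ≈ 0.00422 ft/ft

Total head at P-8: h = 1042.60 − 48.65 = 993.95 ft.
Pressure head at P-14: ψ = 144·P/γ = 144 × 66.1 / 62.4 = 152.54 ft.
Total head at P-14: h = z + ψ = 854.76 + 152.54 = 1007.30 ft.
Head difference: h(P-8) − h(P-14) = 993.95 − 1007.30 = -13.35 ft.
Hydraulic gradient: i = |Δh| / L = 13.35 / 3163.5 = 0.00422.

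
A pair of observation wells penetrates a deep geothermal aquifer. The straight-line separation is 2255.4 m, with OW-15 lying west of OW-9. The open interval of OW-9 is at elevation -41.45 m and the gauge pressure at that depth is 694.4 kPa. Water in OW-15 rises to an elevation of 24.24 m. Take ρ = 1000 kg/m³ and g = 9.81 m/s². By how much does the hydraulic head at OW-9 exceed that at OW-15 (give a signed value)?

Δh ≈ 5.09 m

Pressure head at OW-9: ψ = P/(ρg) = 694.4×1000 / (1000 × 9.81) = 70.78 m.
Total head at OW-9: h = z + ψ = -41.45 + 70.78 = 29.33 m.
Total head at OW-15: h = 24.24 m (water level in the piezometer is the total head).
Head difference: h(OW-9) − h(OW-15) = 29.33 − 24.24 = 5.09 m.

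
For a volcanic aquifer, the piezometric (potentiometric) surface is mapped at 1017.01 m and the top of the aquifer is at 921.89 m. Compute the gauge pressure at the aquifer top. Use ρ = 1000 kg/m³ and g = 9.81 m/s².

P ≈ 933 kPa

Pressure head at the aquifer top: ψ = h − z = 1017.01 − 921.89 = 95.12 m.
P = ρgψ = 1000 × 9.81 × 95.12 = 933127 Pa ≈ 933 kPa.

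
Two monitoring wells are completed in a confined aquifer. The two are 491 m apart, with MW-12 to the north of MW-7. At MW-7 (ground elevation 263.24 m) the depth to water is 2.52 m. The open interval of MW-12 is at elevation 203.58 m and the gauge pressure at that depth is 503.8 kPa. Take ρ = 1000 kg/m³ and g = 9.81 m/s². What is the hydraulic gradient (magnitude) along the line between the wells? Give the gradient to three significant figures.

i ≈ 0.0118

Total head at MW-7: h = 263.24 − 2.52 = 260.72 m.
Pressure head at MW-12: ψ = P/(ρg) = 503.8×1000 / (1000 × 9.81) = 51.36 m.
Total head at MW-12: h = z + ψ = 203.58 + 51.36 = 254.94 m.
Head difference: h(MW-7) − h(MW-12) = 260.72 − 254.94 = 5.78 m.
Hydraulic gradient: i = |Δh| / L = 5.78 / 491 = 0.0118.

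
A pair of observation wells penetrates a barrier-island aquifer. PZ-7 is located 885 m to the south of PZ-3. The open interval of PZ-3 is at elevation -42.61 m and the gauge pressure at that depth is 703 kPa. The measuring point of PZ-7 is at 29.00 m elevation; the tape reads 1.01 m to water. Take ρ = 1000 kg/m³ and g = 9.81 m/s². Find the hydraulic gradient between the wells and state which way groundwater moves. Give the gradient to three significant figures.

i ≈ 0.00120; groundwater flows toward the south

Pressure head at PZ-3: ψ = P/(ρg) = 703×1000 / (1000 × 9.81) = 71.66 m.
Total head at PZ-3: h = z + ψ = -42.61 + 71.66 = 29.05 m.
Total head at PZ-7: h = 29.00 − 1.01 = 27.99 m.
Head difference: h(PZ-3) − h(PZ-7) = 29.05 − 27.99 = 1.06 m.
Hydraulic gradient: i = |Δh| / L = 1.06 / 885 = 0.00120.
Flow is from higher to lower head: from PZ-3 toward PZ-7, i.e. toward the south.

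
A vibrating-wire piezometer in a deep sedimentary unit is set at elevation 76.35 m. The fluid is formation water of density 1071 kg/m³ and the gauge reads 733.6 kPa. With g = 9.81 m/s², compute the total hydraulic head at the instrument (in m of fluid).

ψ = P/(ρg) = 733.6×1000 / (1071 × 9.81) = 69.82 m.
h = z + ψ = 76.35 + 69.82 = 146.17 m.

h ≈ 146.17 m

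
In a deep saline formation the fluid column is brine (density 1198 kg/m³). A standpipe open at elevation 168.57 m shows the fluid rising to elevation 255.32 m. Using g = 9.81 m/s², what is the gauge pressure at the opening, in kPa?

P ≈ 1020 kPa

Pressure head ψ = h − z = 255.32 − 168.57 = 86.75 m.
P = ρgψ = 1198 × 9.81 × 86.75 = 1019519 Pa ≈ 1020 kPa.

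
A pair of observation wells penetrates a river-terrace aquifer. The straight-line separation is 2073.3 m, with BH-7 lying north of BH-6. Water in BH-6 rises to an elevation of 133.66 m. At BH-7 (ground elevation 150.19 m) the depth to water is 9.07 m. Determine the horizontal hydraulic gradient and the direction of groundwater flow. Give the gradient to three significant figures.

Total head at BH-6: h = 133.66 m (water level in the piezometer is the total head).
Total head at BH-7: h = 150.19 − 9.07 = 141.12 m.
Head difference: h(BH-6) − h(BH-7) = 133.66 − 141.12 = -7.46 m.
Hydraulic gradient: i = |Δh| / L = 7.46 / 2073.3 = 0.00360.
Flow is from higher to lower head: from BH-7 toward BH-6, i.e. toward the south.

i ≈ 0.00360; groundwater flows toward the south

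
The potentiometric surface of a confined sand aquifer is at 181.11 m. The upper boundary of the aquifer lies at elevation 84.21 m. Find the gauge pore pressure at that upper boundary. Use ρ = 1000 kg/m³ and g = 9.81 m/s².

P ≈ 951 kPa

Pressure head at the aquifer top: ψ = h − z = 181.11 − 84.21 = 96.90 m.
P = ρgψ = 1000 × 9.81 × 96.90 = 950589 Pa ≈ 951 kPa.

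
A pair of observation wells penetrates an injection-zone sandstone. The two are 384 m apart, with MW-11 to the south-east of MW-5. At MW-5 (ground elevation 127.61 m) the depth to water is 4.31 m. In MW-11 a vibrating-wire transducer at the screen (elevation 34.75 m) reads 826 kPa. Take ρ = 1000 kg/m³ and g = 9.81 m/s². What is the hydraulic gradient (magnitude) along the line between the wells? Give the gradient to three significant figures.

Total head at MW-5: h = 127.61 − 4.31 = 123.30 m.
Pressure head at MW-11: ψ = P/(ρg) = 826×1000 / (1000 × 9.81) = 84.20 m.
Total head at MW-11: h = z + ψ = 34.75 + 84.20 = 118.95 m.
Head difference: h(MW-5) − h(MW-11) = 123.30 − 118.95 = 4.35 m.
Hydraulic gradient: i = |Δh| / L = 4.35 / 384 = 0.0113.

i ≈ 0.0113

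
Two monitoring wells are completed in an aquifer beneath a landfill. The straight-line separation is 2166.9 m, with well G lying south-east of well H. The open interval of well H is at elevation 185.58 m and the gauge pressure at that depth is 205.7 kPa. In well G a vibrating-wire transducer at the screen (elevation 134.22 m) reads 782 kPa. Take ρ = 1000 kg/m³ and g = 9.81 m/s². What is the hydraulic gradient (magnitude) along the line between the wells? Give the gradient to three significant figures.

Pressure head at well H: ψ = P/(ρg) = 205.7×1000 / (1000 × 9.81) = 20.97 m.
Total head at well H: h = z + ψ = 185.58 + 20.97 = 206.55 m.
Pressure head at well G: ψ = P/(ρg) = 782×1000 / (1000 × 9.81) = 79.71 m.
Total head at well G: h = z + ψ = 134.22 + 79.71 = 213.93 m.
Head difference: h(well H) − h(well G) = 206.55 − 213.93 = -7.38 m.
Hydraulic gradient: i = |Δh| / L = 7.38 / 2166.9 = 0.00341.

i ≈ 0.00341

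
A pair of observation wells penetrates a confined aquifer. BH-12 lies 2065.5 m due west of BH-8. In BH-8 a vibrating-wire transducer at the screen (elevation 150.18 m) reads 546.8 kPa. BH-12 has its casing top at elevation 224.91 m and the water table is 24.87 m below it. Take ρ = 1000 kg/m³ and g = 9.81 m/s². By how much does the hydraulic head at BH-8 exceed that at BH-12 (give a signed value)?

Pressure head at BH-8: ψ = P/(ρg) = 546.8×1000 / (1000 × 9.81) = 55.74 m.
Total head at BH-8: h = z + ψ = 150.18 + 55.74 = 205.92 m.
Total head at BH-12: h = 224.91 − 24.87 = 200.04 m.
Head difference: h(BH-8) − h(BH-12) = 205.92 − 200.04 = 5.88 m.

Δh ≈ 5.88 m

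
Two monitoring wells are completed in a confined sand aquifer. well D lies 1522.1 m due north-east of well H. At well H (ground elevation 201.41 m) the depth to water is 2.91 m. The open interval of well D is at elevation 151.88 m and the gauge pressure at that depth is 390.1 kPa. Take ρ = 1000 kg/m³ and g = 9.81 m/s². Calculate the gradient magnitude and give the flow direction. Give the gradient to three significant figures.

i ≈ 0.00450; groundwater flows toward the north-east

Total head at well H: h = 201.41 − 2.91 = 198.50 m.
Pressure head at well D: ψ = P/(ρg) = 390.1×1000 / (1000 × 9.81) = 39.77 m.
Total head at well D: h = z + ψ = 151.88 + 39.77 = 191.65 m.
Head difference: h(well H) − h(well D) = 198.50 − 191.65 = 6.85 m.
Hydraulic gradient: i = |Δh| / L = 6.85 / 1522.1 = 0.00450.
Flow is from higher to lower head: from well H toward well D, i.e. toward the north-east.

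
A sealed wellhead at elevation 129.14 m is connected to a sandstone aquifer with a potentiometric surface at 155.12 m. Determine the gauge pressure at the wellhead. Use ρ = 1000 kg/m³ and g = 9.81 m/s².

P ≈ 255 kPa

Head above the cap: Δh = 155.12 − 129.14 = 25.98 m.
P = ρgΔh = 1000 × 9.81 × 25.98 = 254864 Pa ≈ 255 kPa.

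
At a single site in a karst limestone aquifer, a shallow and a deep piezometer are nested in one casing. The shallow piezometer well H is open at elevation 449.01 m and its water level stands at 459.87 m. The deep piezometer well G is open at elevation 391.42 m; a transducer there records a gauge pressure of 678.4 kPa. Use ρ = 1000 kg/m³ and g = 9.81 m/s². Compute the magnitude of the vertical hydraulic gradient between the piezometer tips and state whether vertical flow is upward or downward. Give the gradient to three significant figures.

|i_v| ≈ 0.0122; vertical flow is upward

Total head at well H: h = 459.87 m (water level in the standpipe).
Pressure head at well G: ψ = P/(ρg) = 678.4×1000 / (1000 × 9.81) = 69.15 m.
Total head at well G: h = z + ψ = 391.42 + 69.15 = 460.57 m.
Δh = h(well H) − h(well G) = 459.87 − 460.57 = -0.70 m.
Vertical separation Δz = 449.01 − 391.42 = 57.59 m.
|i_v| = |Δh| / Δz = 0.70 / 57.59 = 0.0122.
Head is higher in the deep piezometer, so vertical flow is upward (discharge condition).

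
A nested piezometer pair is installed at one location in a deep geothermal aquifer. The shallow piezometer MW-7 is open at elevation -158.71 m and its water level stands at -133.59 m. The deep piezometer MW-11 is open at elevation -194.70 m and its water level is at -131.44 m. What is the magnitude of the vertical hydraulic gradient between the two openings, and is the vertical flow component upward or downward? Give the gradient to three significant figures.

|i_v| ≈ 0.0597; vertical flow is upward

Total head at MW-7: h = -133.59 m (water level in the standpipe).
Total head at MW-11: h = -131.44 m.
Δh = h(MW-7) − h(MW-11) = -133.59 − (-131.44) = -2.15 m.
Vertical separation Δz = -158.71 − (-194.70) = 35.99 m.
|i_v| = |Δh| / Δz = 2.15 / 35.99 = 0.0597.
Head is higher in the deep piezometer, so vertical flow is upward (discharge condition).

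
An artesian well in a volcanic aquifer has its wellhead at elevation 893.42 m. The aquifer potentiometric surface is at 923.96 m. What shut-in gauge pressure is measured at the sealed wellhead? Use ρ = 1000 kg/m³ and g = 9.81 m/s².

Head above the cap: Δh = 923.96 − 893.42 = 30.54 m.
P = ρgΔh = 1000 × 9.81 × 30.54 = 299597 Pa ≈ 300 kPa.

P ≈ 300 kPa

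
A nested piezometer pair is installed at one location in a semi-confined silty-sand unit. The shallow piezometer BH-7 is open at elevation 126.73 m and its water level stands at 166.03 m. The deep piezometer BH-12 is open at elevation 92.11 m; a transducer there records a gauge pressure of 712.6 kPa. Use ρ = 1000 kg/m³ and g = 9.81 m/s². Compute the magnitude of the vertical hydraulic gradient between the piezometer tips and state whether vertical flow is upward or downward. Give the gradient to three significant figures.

Total head at BH-7: h = 166.03 m (water level in the standpipe).
Pressure head at BH-12: ψ = P/(ρg) = 712.6×1000 / (1000 × 9.81) = 72.64 m.
Total head at BH-12: h = z + ψ = 92.11 + 72.64 = 164.75 m.
Δh = h(BH-7) − h(BH-12) = 166.03 − 164.75 = 1.28 m.
Vertical separation Δz = 126.73 − 92.11 = 34.62 m.
|i_v| = |Δh| / Δz = 1.28 / 34.62 = 0.0370.
Head is higher in the shallow piezometer, so vertical flow is downward (recharge condition).

|i_v| ≈ 0.0370; vertical flow is downward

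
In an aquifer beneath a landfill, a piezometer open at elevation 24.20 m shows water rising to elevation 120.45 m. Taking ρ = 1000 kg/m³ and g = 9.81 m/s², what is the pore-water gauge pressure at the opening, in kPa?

P ≈ 944 kPa

Pressure head ψ = h − z = 120.45 − 24.20 = 96.25 m.
P = ρgψ = 1000 × 9.81 × 96.25 = 944212 Pa ≈ 944 kPa.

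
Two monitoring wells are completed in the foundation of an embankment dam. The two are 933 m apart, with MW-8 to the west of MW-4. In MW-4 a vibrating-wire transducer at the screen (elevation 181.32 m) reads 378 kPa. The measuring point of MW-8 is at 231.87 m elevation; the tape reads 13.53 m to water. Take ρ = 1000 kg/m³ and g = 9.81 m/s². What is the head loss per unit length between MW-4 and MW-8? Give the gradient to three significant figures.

Pressure head at MW-4: ψ = P/(ρg) = 378×1000 / (1000 × 9.81) = 38.53 m.
Total head at MW-4: h = z + ψ = 181.32 + 38.53 = 219.85 m.
Total head at MW-8: h = 231.87 − 13.53 = 218.34 m.
Head difference: h(MW-4) − h(MW-8) = 219.85 − 218.34 = 1.51 m.
Hydraulic gradient: i = |Δh| / L = 1.51 / 933 = 0.00162.

i ≈ 0.00162 m/m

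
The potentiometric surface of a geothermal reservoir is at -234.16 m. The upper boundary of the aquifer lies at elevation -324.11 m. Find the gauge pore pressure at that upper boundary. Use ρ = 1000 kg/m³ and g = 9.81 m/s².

Pressure head at the aquifer top: ψ = h − z = -234.16 − (-324.11) = 89.95 m.
P = ρgψ = 1000 × 9.81 × 89.95 = 882410 Pa ≈ 882 kPa.

P ≈ 882 kPa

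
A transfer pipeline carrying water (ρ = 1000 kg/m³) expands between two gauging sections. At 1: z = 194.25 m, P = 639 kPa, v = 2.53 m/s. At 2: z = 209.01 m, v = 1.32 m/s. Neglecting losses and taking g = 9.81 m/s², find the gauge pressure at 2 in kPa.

Pressure head at 1: ψ₁ = P₁/(ρg) = 639×1000 / (1000 × 9.81) = 65.14 m.
Velocity heads: v₁²/2g = 2.53²/19.62 = 0.326 m; v₂²/2g = 1.32²/19.62 = 0.089 m.
Total head H = z₁ + ψ₁ + v₁²/2g = 194.25 + 65.14 + 0.326 = 259.72 m.
ψ₂ = H − z₂ − v₂²/2g = 259.72 − 209.01 − 0.089 = 50.62 m.
P₂ = ρgψ₂ = 1000 × 9.81 × 50.62 ≈ 497 kPa.

P₂ ≈ 497 kPa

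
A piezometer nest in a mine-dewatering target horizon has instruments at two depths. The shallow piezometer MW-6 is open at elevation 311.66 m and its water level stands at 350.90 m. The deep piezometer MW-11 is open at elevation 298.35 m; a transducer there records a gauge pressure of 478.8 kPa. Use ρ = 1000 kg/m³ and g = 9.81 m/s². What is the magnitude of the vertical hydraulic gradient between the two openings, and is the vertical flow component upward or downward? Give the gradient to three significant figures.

Total head at MW-6: h = 350.90 m (water level in the standpipe).
Pressure head at MW-11: ψ = P/(ρg) = 478.8×1000 / (1000 × 9.81) = 48.81 m.
Total head at MW-11: h = z + ψ = 298.35 + 48.81 = 347.16 m.
Δh = h(MW-6) − h(MW-11) = 350.90 − 347.16 = 3.74 m.
Vertical separation Δz = 311.66 − 298.35 = 13.31 m.
|i_v| = |Δh| / Δz = 3.74 / 13.31 = 0.281.
Head is higher in the shallow piezometer, so vertical flow is downward (recharge condition).

|i_v| ≈ 0.281; vertical flow is downward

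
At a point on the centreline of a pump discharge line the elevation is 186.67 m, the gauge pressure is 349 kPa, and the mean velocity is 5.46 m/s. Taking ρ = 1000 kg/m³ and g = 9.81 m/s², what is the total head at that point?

h ≈ 223.77 m

Pressure head ψ = P/(ρg) = 349×1000 / (1000 × 9.81) = 35.58 m.
Velocity head = v²/(2g) = 5.46² / (2 × 9.81) = 1.519 m.
h = z + ψ + v²/(2g) = 186.67 + 35.58 + 1.519 = 223.77 m.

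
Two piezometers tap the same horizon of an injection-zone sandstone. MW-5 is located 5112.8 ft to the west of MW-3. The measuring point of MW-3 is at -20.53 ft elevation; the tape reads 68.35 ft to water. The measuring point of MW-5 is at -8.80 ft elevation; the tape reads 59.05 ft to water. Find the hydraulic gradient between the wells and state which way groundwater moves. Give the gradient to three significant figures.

i ≈ 0.00411; groundwater flows toward the east

Total head at MW-3: h = -20.53 − 68.35 = -88.88 ft.
Total head at MW-5: h = -8.80 − 59.05 = -67.85 ft.
Head difference: h(MW-3) − h(MW-5) = -88.88 − (-67.85) = -21.03 ft.
Hydraulic gradient: i = |Δh| / L = 21.03 / 5112.8 = 0.00411.
Flow is from higher to lower head: from MW-5 toward MW-3, i.e. toward the east.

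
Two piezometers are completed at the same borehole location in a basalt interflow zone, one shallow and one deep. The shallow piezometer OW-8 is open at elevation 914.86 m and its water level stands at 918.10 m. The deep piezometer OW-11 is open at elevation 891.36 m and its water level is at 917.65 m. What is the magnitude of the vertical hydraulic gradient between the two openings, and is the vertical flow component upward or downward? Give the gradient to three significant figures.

Total head at OW-8: h = 918.10 m (water level in the standpipe).
Total head at OW-11: h = 917.65 m.
Δh = h(OW-8) − h(OW-11) = 918.10 − 917.65 = 0.45 m.
Vertical separation Δz = 914.86 − 891.36 = 23.50 m.
|i_v| = |Δh| / Δz = 0.45 / 23.50 = 0.0191.
Head is higher in the shallow piezometer, so vertical flow is downward (recharge condition).

|i_v| ≈ 0.0191; vertical flow is downward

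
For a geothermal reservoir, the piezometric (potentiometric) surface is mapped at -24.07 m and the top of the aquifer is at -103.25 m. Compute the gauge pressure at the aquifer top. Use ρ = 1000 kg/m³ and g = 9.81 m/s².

Pressure head at the aquifer top: ψ = h − z = -24.07 − (-103.25) = 79.18 m.
P = ρgψ = 1000 × 9.81 × 79.18 = 776756 Pa ≈ 777 kPa.

P ≈ 777 kPa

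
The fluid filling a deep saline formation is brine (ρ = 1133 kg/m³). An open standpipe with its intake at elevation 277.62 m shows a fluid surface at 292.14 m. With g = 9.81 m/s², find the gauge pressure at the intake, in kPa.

Pressure head ψ = h − z = 292.14 − 277.62 = 14.52 m.
P = ρgψ = 1133 × 9.81 × 14.52 = 161386 Pa ≈ 161 kPa.

P ≈ 161 kPa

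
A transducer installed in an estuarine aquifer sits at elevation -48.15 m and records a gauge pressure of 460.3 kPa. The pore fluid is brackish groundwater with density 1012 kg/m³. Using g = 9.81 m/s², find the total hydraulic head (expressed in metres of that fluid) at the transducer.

h ≈ -1.78 m

ψ = P/(ρg) = 460.3×1000 / (1012 × 9.81) = 46.37 m.
h = z + ψ = -48.15 + 46.37 = -1.78 m.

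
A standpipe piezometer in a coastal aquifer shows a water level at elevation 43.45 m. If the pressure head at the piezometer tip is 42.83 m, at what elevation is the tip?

z ≈ 0.62 m

z = h − ψ = 43.45 − 42.83 = 0.62 m.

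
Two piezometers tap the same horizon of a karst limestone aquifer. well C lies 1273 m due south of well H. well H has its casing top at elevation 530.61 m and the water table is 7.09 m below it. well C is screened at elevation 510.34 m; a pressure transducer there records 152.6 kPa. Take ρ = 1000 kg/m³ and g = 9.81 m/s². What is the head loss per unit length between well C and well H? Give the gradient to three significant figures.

i ≈ 0.00187 m/m

Total head at well H: h = 530.61 − 7.09 = 523.52 m.
Pressure head at well C: ψ = P/(ρg) = 152.6×1000 / (1000 × 9.81) = 15.56 m.
Total head at well C: h = z + ψ = 510.34 + 15.56 = 525.90 m.
Head difference: h(well H) − h(well C) = 523.52 − 525.90 = -2.38 m.
Hydraulic gradient: i = |Δh| / L = 2.38 / 1273 = 0.00187.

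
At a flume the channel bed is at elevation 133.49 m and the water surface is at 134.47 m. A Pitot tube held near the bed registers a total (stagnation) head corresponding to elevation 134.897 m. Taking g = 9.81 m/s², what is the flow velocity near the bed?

Near the bed, under hydrostatic conditions, the piezometric head (z + ψ) equals the free-surface elevation, 134.47 m.
Velocity head = total − piezometric = 134.897 − 134.47 = 0.427 m.
v = √(2g·h_v) = √(2 × 9.81 × 0.427) = 2.89 m/s.

v ≈ 2.89 m/s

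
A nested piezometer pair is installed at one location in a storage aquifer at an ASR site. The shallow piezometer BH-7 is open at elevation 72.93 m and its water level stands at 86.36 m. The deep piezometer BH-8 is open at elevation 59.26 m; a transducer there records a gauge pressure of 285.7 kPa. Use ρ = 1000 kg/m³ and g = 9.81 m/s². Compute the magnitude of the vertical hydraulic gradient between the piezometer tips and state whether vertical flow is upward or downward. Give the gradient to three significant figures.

|i_v| ≈ 0.148; vertical flow is upward

Total head at BH-7: h = 86.36 m (water level in the standpipe).
Pressure head at BH-8: ψ = P/(ρg) = 285.7×1000 / (1000 × 9.81) = 29.12 m.
Total head at BH-8: h = z + ψ = 59.26 + 29.12 = 88.38 m.
Δh = h(BH-7) − h(BH-8) = 86.36 − 88.38 = -2.02 m.
Vertical separation Δz = 72.93 − 59.26 = 13.67 m.
|i_v| = |Δh| / Δz = 2.02 / 13.67 = 0.148.
Head is higher in the deep piezometer, so vertical flow is upward (discharge condition).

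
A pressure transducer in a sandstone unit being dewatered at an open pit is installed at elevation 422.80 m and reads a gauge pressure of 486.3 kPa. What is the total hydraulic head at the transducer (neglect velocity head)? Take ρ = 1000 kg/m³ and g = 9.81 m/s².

h ≈ 472.37 m

ψ = P/(ρg) = 486.3×1000 / (1000 × 9.81) = 49.57 m.
h = z + ψ = 422.80 + 49.57 = 472.37 m.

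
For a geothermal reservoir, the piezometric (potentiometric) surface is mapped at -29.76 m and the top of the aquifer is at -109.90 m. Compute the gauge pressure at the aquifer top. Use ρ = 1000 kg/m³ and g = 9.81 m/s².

P ≈ 786 kPa

Pressure head at the aquifer top: ψ = h − z = -29.76 − (-109.90) = 80.14 m.
P = ρgψ = 1000 × 9.81 × 80.14 = 786173 Pa ≈ 786 kPa.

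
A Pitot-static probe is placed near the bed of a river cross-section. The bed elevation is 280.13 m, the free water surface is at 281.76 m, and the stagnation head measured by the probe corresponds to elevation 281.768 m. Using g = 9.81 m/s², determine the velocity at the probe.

v ≈ 0.396 m/s

Near the bed, under hydrostatic conditions, the piezometric head (z + ψ) equals the free-surface elevation, 281.76 m.
Velocity head = total − piezometric = 281.768 − 281.76 = 0.008 m.
v = √(2g·h_v) = √(2 × 9.81 × 0.008) = 0.396 m/s.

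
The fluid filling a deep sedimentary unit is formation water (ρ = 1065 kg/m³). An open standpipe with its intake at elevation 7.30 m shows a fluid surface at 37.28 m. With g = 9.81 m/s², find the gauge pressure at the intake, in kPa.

P ≈ 313 kPa

Pressure head ψ = h − z = 37.28 − 7.30 = 29.98 m.
P = ρgψ = 1065 × 9.81 × 29.98 = 313221 Pa ≈ 313 kPa.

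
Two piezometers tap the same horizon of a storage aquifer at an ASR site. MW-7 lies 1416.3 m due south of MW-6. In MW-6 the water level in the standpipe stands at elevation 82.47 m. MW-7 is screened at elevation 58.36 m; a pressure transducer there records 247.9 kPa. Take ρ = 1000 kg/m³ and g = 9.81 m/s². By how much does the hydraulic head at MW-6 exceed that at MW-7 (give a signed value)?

Total head at MW-6: h = 82.47 m (water level in the piezometer is the total head).
Pressure head at MW-7: ψ = P/(ρg) = 247.9×1000 / (1000 × 9.81) = 25.27 m.
Total head at MW-7: h = z + ψ = 58.36 + 25.27 = 83.63 m.
Head difference: h(MW-6) − h(MW-7) = 82.47 − 83.63 = -1.16 m.

Δh ≈ -1.16 m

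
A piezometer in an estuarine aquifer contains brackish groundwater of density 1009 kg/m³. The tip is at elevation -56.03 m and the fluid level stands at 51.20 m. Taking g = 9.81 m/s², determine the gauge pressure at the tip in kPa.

P ≈ 1060 kPa

Pressure head ψ = h − z = 51.20 − (-56.03) = 107.23 m.
P = ρgψ = 1009 × 9.81 × 107.23 = 1061394 Pa ≈ 1060 kPa.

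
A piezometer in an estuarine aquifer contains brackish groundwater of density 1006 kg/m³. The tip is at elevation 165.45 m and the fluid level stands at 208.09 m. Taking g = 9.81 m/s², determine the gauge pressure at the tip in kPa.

Pressure head ψ = h − z = 208.09 − 165.45 = 42.64 m.
P = ρgψ = 1006 × 9.81 × 42.64 = 420808 Pa ≈ 421 kPa.

P ≈ 421 kPa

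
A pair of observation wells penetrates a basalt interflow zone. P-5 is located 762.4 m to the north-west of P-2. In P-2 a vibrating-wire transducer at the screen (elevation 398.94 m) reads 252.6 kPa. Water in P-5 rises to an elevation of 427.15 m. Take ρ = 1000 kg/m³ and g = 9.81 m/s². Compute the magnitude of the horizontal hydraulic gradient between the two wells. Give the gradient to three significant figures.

Pressure head at P-2: ψ = P/(ρg) = 252.6×1000 / (1000 × 9.81) = 25.75 m.
Total head at P-2: h = z + ψ = 398.94 + 25.75 = 424.69 m.
Total head at P-5: h = 427.15 m (water level in the piezometer is the total head).
Head difference: h(P-2) − h(P-5) = 424.69 − 427.15 = -2.46 m.
Hydraulic gradient: i = |Δh| / L = 2.46 / 762.4 = 0.00323.

i ≈ 0.00323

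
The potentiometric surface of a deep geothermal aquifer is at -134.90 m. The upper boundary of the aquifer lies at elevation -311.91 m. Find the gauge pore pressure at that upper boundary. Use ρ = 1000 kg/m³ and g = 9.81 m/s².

Pressure head at the aquifer top: ψ = h − z = -134.90 − (-311.91) = 177.01 m.
P = ρgψ = 1000 × 9.81 × 177.01 = 1736468 Pa ≈ 1740 kPa.

P ≈ 1740 kPa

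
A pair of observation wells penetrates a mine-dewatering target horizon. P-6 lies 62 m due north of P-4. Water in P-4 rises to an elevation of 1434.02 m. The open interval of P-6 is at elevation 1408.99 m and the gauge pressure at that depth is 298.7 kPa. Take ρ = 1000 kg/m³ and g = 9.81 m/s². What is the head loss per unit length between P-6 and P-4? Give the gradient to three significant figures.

Total head at P-4: h = 1434.02 m (water level in the piezometer is the total head).
Pressure head at P-6: ψ = P/(ρg) = 298.7×1000 / (1000 × 9.81) = 30.45 m.
Total head at P-6: h = z + ψ = 1408.99 + 30.45 = 1439.44 m.
Head difference: h(P-4) − h(P-6) = 1434.02 − 1439.44 = -5.42 m.
Hydraulic gradient: i = |Δh| / L = 5.42 / 62 = 0.0874.

i ≈ 0.0874 m/m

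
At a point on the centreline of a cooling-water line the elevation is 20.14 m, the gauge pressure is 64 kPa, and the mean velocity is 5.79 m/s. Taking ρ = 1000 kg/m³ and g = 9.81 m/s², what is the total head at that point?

h ≈ 28.37 m

Pressure head ψ = P/(ρg) = 64×1000 / (1000 × 9.81) = 6.52 m.
Velocity head = v²/(2g) = 5.79² / (2 × 9.81) = 1.709 m.
h = z + ψ + v²/(2g) = 20.14 + 6.52 + 1.709 = 28.37 m.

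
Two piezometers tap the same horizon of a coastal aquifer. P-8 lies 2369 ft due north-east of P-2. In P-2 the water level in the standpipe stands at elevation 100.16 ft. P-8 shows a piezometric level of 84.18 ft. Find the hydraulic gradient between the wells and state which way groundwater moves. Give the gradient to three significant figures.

i ≈ 0.00675; groundwater flows toward the north-east

Total head at P-2: h = 100.16 ft (water level in the piezometer is the total head).
Total head at P-8: h = 84.18 ft (water level in the piezometer is the total head).
Head difference: h(P-2) − h(P-8) = 100.16 − 84.18 = 15.98 ft.
Hydraulic gradient: i = |Δh| / L = 15.98 / 2369 = 0.00675.
Flow is from higher to lower head: from P-2 toward P-8, i.e. toward the north-east.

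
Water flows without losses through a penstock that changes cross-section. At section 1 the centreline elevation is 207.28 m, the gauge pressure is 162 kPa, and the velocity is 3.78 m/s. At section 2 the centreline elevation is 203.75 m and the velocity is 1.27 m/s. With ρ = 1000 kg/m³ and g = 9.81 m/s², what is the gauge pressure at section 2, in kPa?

P₂ ≈ 203 kPa

Pressure head at 1: ψ₁ = P₁/(ρg) = 162×1000 / (1000 × 9.81) = 16.51 m.
Velocity heads: v₁²/2g = 3.78²/19.62 = 0.728 m; v₂²/2g = 1.27²/19.62 = 0.082 m.
Total head H = z₁ + ψ₁ + v₁²/2g = 207.28 + 16.51 + 0.728 = 224.52 m.
ψ₂ = H − z₂ − v₂²/2g = 224.52 − 203.75 − 0.082 = 20.69 m.
P₂ = ρgψ₂ = 1000 × 9.81 × 20.69 ≈ 203 kPa.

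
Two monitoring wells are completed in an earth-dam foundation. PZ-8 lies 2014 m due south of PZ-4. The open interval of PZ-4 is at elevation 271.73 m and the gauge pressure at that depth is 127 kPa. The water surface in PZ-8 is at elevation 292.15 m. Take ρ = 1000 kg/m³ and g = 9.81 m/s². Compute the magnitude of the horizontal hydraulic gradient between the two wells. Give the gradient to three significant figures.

Pressure head at PZ-4: ψ = P/(ρg) = 127×1000 / (1000 × 9.81) = 12.95 m.
Total head at PZ-4: h = z + ψ = 271.73 + 12.95 = 284.68 m.
Total head at PZ-8: h = 292.15 m (water level in the piezometer is the total head).
Head difference: h(PZ-4) − h(PZ-8) = 284.68 − 292.15 = -7.47 m.
Hydraulic gradient: i = |Δh| / L = 7.47 / 2014 = 0.00371.

i ≈ 0.00371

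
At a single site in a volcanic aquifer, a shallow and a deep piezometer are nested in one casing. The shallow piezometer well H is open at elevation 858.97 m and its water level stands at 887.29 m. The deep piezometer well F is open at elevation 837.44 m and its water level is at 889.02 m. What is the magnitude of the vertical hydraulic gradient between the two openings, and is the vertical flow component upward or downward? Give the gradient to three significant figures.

|i_v| ≈ 0.0804; vertical flow is upward

Total head at well H: h = 887.29 m (water level in the standpipe).
Total head at well F: h = 889.02 m.
Δh = h(well H) − h(well F) = 887.29 − 889.02 = -1.73 m.
Vertical separation Δz = 858.97 − 837.44 = 21.53 m.
|i_v| = |Δh| / Δz = 1.73 / 21.53 = 0.0804.
Head is higher in the deep piezometer, so vertical flow is upward (discharge condition).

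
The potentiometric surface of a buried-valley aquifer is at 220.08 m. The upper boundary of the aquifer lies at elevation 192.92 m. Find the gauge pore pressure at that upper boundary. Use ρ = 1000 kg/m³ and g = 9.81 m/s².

Pressure head at the aquifer top: ψ = h − z = 220.08 − 192.92 = 27.16 m.
P = ρgψ = 1000 × 9.81 × 27.16 = 266440 Pa ≈ 266 kPa.

P ≈ 266 kPa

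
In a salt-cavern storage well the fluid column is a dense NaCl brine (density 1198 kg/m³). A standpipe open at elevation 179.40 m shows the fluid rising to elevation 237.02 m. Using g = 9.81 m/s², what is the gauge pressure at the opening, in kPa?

P ≈ 677 kPa

Pressure head ψ = h − z = 237.02 − 179.40 = 57.62 m.
P = ρgψ = 1198 × 9.81 × 57.62 = 677172 Pa ≈ 677 kPa.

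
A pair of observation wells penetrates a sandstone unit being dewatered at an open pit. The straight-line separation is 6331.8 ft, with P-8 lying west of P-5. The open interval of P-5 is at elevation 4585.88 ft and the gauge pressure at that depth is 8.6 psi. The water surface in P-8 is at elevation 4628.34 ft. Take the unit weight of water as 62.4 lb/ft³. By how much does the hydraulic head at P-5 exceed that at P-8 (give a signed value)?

Δh ≈ -22.61 ft

Pressure head at P-5: ψ = 144·P/γ = 144 × 8.6 / 62.4 = 19.85 ft.
Total head at P-5: h = z + ψ = 4585.88 + 19.85 = 4605.73 ft.
Total head at P-8: h = 4628.34 ft (water level in the piezometer is the total head).
Head difference: h(P-5) − h(P-8) = 4605.73 − 4628.34 = -22.61 ft.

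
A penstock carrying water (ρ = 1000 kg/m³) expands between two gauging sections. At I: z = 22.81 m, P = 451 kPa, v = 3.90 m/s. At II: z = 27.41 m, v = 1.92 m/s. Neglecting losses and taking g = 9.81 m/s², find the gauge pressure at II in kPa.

Pressure head at I: ψ₁ = P₁/(ρg) = 451×1000 / (1000 × 9.81) = 45.97 m.
Velocity heads: v₁²/2g = 3.90²/19.62 = 0.775 m; v₂²/2g = 1.92²/19.62 = 0.188 m.
Total head H = z₁ + ψ₁ + v₁²/2g = 22.81 + 45.97 + 0.775 = 69.56 m.
ψ₂ = H − z₂ − v₂²/2g = 69.56 − 27.41 − 0.188 = 41.96 m.
P₂ = ρgψ₂ = 1000 × 9.81 × 41.96 ≈ 412 kPa.

P₂ ≈ 412 kPa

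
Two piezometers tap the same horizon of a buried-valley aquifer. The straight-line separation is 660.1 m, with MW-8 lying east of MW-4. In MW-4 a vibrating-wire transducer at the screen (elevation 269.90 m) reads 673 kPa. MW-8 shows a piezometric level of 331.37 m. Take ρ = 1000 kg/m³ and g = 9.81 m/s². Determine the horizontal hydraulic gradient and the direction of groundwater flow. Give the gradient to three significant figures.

Pressure head at MW-4: ψ = P/(ρg) = 673×1000 / (1000 × 9.81) = 68.60 m.
Total head at MW-4: h = z + ψ = 269.90 + 68.60 = 338.50 m.
Total head at MW-8: h = 331.37 m (water level in the piezometer is the total head).
Head difference: h(MW-4) − h(MW-8) = 338.50 − 331.37 = 7.13 m.
Hydraulic gradient: i = |Δh| / L = 7.13 / 660.1 = 0.0108.
Flow is from higher to lower head: from MW-4 toward MW-8, i.e. toward the east.

i ≈ 0.0108; groundwater flows toward the east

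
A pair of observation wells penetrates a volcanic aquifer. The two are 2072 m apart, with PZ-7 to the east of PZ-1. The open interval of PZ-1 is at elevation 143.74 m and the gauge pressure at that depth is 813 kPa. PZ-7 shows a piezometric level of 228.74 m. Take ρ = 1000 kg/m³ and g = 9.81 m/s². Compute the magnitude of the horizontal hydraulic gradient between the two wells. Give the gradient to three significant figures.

Pressure head at PZ-1: ψ = P/(ρg) = 813×1000 / (1000 × 9.81) = 82.87 m.
Total head at PZ-1: h = z + ψ = 143.74 + 82.87 = 226.61 m.
Total head at PZ-7: h = 228.74 m (water level in the piezometer is the total head).
Head difference: h(PZ-1) − h(PZ-7) = 226.61 − 228.74 = -2.13 m.
Hydraulic gradient: i = |Δh| / L = 2.13 / 2072 = 0.00103.

i ≈ 0.00103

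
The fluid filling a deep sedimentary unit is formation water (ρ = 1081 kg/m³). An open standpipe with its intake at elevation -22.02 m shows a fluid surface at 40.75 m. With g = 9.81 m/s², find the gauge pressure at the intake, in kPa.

P ≈ 666 kPa

Pressure head ψ = h − z = 40.75 − (-22.02) = 62.77 m.
P = ρgψ = 1081 × 9.81 × 62.77 = 665651 Pa ≈ 666 kPa.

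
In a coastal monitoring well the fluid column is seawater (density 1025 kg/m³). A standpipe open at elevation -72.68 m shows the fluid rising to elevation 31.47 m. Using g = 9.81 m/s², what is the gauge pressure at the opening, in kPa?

Pressure head ψ = h − z = 31.47 − (-72.68) = 104.15 m.
P = ρgψ = 1025 × 9.81 × 104.15 = 1047254 Pa ≈ 1050 kPa.

P ≈ 1050 kPa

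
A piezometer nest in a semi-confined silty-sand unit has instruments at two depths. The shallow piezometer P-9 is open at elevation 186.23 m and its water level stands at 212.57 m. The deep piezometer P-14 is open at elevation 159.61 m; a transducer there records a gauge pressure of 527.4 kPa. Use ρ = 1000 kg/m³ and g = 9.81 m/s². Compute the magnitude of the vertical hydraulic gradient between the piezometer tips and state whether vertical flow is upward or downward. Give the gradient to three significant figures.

Total head at P-9: h = 212.57 m (water level in the standpipe).
Pressure head at P-14: ψ = P/(ρg) = 527.4×1000 / (1000 × 9.81) = 53.76 m.
Total head at P-14: h = z + ψ = 159.61 + 53.76 = 213.37 m.
Δh = h(P-9) − h(P-14) = 212.57 − 213.37 = -0.80 m.
Vertical separation Δz = 186.23 − 159.61 = 26.62 m.
|i_v| = |Δh| / Δz = 0.80 / 26.62 = 0.0301.
Head is higher in the deep piezometer, so vertical flow is upward (discharge condition).

|i_v| ≈ 0.0301; vertical flow is upward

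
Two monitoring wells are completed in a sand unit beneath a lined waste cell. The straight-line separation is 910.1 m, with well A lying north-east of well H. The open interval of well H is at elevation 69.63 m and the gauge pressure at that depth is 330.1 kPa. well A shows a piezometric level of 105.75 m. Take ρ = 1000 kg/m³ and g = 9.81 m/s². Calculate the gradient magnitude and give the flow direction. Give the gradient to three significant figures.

i ≈ 0.00271; groundwater flows toward the south-west

Pressure head at well H: ψ = P/(ρg) = 330.1×1000 / (1000 × 9.81) = 33.65 m.
Total head at well H: h = z + ψ = 69.63 + 33.65 = 103.28 m.
Total head at well A: h = 105.75 m (water level in the piezometer is the total head).
Head difference: h(well H) − h(well A) = 103.28 − 105.75 = -2.47 m.
Hydraulic gradient: i = |Δh| / L = 2.47 / 910.1 = 0.00271.
Flow is from higher to lower head: from well A toward well H, i.e. toward the south-west.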